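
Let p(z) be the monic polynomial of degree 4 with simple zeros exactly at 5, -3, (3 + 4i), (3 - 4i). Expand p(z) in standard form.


The polynomial is p(z) = ∏_{α ∈ S} (z − α), where S = {5, -3, (3 + 4i), (3 - 4i)}.
Expanding the product yields: p(z) = z^4 -8·z^3 + 22·z^2 + 40·z -375.
Note conjugate pairs combine to real quadratics: (z − (3+4i))(z − (3−4i)) = z² − 6z + 25.
The resulting polynomial has degree 4 and real coefficients as required.

p(z) = z^4 -8·z^3 + 22·z^2 + 40·z -375.


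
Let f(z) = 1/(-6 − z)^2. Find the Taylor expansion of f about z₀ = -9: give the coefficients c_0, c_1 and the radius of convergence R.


Let w = z − z₀, so z = z₀ + w.
Then -6 − z = -6 − (z₀ + w) = (-6 − z₀) − w = 3 − w.
f(z) = 1/(3 − w)^2 = (1/(3)^2) · (1 − w/(3))^{−2}.
By the binomial series (1−u)^{−2} = Σ_{n≥0} C(n+1, 1) u^n for |u|<1, with u = w/(3):
  c_n = C(n+1, 1) / (3)^(n+2).
  c_0 = 1/(3)^2 = 1/9.
  c_1 = 2/(3)^3 = 2/27.
The series is valid for |w/d| < 1, i.e. |z − z₀| < |d|.
Radius of convergence: R = |-6 − z₀| = |3| = 3 (distance from z₀ to the singularity z = -6).

c_0 = 1/9, c_1 = 2/27; R = 3.


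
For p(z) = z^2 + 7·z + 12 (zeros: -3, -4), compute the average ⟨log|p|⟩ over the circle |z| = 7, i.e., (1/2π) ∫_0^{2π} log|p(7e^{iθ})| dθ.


Zeros: -4, -3; r = 7.
Inside |z| < r: -4, -3. Outside (|z| ≥ r): ∅.
p(0) = 12, so log|p(0)| = log(12) = 2.4849.
Apply Jensen: I(r) = log|p(0)| + Σ_k log(r/|z_k|), summed over zeros inside |z| < r.
  log(r/|z_k|) for z_k = -3: log(7/3) = 0.8473
  log(r/|z_k|) for z_k = -4: log(7/4) = 0.5596
Sum over inside zeros: 1.4069.
I(r) = log|p(0)| + (inside sum) = 2.4849 + 1.4069 = 3.8918.
Closed form (all zeros inside, monic): I(r) = n·log(r) = 2·log(7) = 3.8918. ✓

I(r) ≈ 3.8918.


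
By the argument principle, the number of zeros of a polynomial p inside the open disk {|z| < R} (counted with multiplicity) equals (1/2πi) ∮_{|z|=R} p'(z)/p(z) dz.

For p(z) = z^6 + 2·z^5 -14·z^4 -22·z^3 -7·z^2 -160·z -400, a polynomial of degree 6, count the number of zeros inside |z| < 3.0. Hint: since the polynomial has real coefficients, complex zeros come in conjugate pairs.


The zeros of p are: -4, (1 + 2i), (1 - 2i), (-2 + 1i), (-2 - 1i), 4.
Their magnitudes are: 4, 2.236, 2.236, 2.236, 2.236, 4.
Zeros with |z| < R = 3.0: (1 + 2i), (1 - 2i), (-2 + 1i), (-2 - 1i).
Count = 4.
By the argument principle, (1/2πi) ∮_{|z|=R} p'(z)/p(z) dz equals exactly this count.

Number of zeros inside |z| < 3.0: 4.


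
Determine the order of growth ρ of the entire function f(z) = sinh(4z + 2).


sinh(w) is a linear combination of e^{iw} and e^{−iw} (or e^w, e^{−w} in the hyperbolic case), so |sinh(w)| ≤ e^{|w|}. With w = 4z + 2, |w| ≤ 4|z| + 2 = 4r + 2 on |z| = r, giving M(r) ≤ e^{4r + 2}, so ρ ≤ 1. On a suitable ray (z = it for sin/cos; z = t for sinh/cosh, t real → ∞), |sinh(4z + 2)| grows like e^{4|t|}/2, so ρ ≥ 1. Hence ρ = 1.
Therefore ρ = 1.

Order ρ = 1.


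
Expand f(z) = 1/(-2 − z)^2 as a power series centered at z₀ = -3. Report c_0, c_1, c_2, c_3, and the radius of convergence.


Let w = z − z₀, so z = z₀ + w.
Then -2 − z = -2 − (z₀ + w) = (-2 − z₀) − w = 1 − w.
f(z) = 1/(1 − w)^2 = (1/(1)^2) · (1 − w/(1))^{−2}.
By the binomial series (1−u)^{−2} = Σ_{n≥0} C(n+1, 1) u^n for |u|<1, with u = w/(1):
  c_n = C(n+1, 1) / (1)^(n+2).
  c_0 = 1/(1)^2 = 1.
  c_1 = 2/(1)^3 = 2.
  c_2 = 3/(1)^4 = 3.
  c_3 = 4/(1)^5 = 4.
The series is valid for |w/d| < 1, i.e. |z − z₀| < |d|.
Radius of convergence: R = |-2 − z₀| = |1| = 1 (distance from z₀ to the singularity z = -2).

c_0 = 1, c_1 = 2, c_2 = 3, c_3 = 4; R = 1.


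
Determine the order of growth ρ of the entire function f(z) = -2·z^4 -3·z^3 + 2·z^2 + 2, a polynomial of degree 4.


|f(z)| ≤ Σ|c_k|·r^k = O(r^4) as r → ∞. Polynomial growth is O(e^{r^ε}) for every ε > 0 (since r^4/e^{r^ε} → 0), so ρ ≤ ε for all ε > 0, i.e. ρ = 0. Every nonconstant polynomial has order 0.
Therefore ρ = 0.

Order ρ = 0.


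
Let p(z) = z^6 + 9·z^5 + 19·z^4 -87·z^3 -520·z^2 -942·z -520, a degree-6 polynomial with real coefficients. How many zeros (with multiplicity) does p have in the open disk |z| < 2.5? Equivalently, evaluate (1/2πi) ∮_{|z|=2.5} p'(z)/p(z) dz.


The zeros of p are: (-3 + 1i), (-3 - 1i), -1, (-3 + 2i), (-3 - 2i), 4.
Their magnitudes are: 3.162, 3.162, 1, 3.606, 3.606, 4.
Zeros with |z| < R = 2.5: -1.
Count = 1.
By the argument principle, (1/2πi) ∮_{|z|=R} p'(z)/p(z) dz equals exactly this count.

Number of zeros inside |z| < 2.5: 1.


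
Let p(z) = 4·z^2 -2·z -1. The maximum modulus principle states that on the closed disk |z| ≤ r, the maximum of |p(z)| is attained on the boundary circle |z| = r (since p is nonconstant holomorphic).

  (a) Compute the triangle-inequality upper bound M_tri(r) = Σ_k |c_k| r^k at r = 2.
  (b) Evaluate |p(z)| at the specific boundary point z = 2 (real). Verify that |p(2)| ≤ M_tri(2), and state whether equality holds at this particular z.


Coefficients: c_0 = -1, c_1 = -2, c_2 = 4. Radius r = 2.
Part (a). Triangle bound: M_tri(r) = Σ_k |c_k| r^k
  = |-1|·2^0 + |-2|·2^1 + |4|·2^2
  = 1 + 4 + 16 = 21.
This bounds M(r) := max_{|z|=r} |p(z)| from above; equality holds iff all terms c_k z^k can be made to align in phase at a single z on |z|=r.
Part (b). At z = 2 (real, on the circle |z| = r):
  p(2) = (-1)·2^0 + (-2)·2^1 + (4)·2^2 = 11.
  |p(2)| = 11.
Check: |p(2)| = 11 ≤ 21 = M_tri(2). ✓ Equality does not hold at z = 2 (the coefficients have mixed signs, so the terms do not all align in phase there).

M_tri(2) = 21; |p(2)| = 11; equality at z=2: no.


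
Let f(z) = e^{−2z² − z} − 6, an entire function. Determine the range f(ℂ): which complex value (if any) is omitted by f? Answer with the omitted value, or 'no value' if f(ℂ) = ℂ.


Little Picard bounds the complement of f(ℂ) to at most one point.
The exponent g(z) = −2z² − z is a nonconstant polynomial, hence surjective onto ℂ. So e^{g(z)} takes every value in {e^w : w ∈ ℂ} = ℂ ∖ {0}. Adding -6 shifts the range to ℂ ∖ {-6}. f omits exactly -6.

Omitted value: -6.


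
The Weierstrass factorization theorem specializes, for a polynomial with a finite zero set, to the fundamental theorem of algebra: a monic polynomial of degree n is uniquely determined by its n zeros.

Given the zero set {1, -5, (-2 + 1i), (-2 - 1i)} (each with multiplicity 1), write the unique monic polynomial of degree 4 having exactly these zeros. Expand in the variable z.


The polynomial is p(z) = ∏_{α ∈ S} (z − α), where S = {1, -5, (-2 + 1i), (-2 - 1i)}.
Expanding the product yields: p(z) = z^4 + 8·z^3 + 16·z^2 -25.
Note conjugate pairs combine to real quadratics: (z − (-2+1i))(z − (-2−1i)) = z² + 4z + 5.
The resulting polynomial has degree 4 and real coefficients as required.

p(z) = z^4 + 8·z^3 + 16·z^2 -25.


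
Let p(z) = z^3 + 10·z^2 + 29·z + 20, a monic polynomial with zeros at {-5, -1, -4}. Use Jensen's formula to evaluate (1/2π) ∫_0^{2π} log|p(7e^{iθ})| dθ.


Zeros: -5, -4, -1; r = 7.
Inside |z| < r: -5, -4, -1. Outside (|z| ≥ r): ∅.
p(0) = 20, so log|p(0)| = log(20) = 2.9957.
Apply Jensen: I(r) = log|p(0)| + Σ_k log(r/|z_k|), summed over zeros inside |z| < r.
  log(r/|z_k|) for z_k = -5: log(7/5) = 0.3365
  log(r/|z_k|) for z_k = -1: log(7/1) = 1.9459
  log(r/|z_k|) for z_k = -4: log(7/4) = 0.5596
Sum over inside zeros: 2.8420.
I(r) = log|p(0)| + (inside sum) = 2.9957 + 2.8420 = 5.8377.
Closed form (all zeros inside, monic): I(r) = n·log(r) = 3·log(7) = 5.8377. ✓

I(r) ≈ 5.8377.


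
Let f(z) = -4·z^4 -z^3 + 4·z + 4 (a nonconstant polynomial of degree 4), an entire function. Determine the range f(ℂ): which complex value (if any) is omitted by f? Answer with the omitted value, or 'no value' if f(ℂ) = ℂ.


Little Picard bounds the complement of f(ℂ) to at most one point.
For every w ∈ ℂ, the equation p(z) − w = 0 is a nonconstant polynomial in z and hence has at least one root by the fundamental theorem of algebra. So p is surjective onto ℂ, omitting no value.

Omitted value: no value.


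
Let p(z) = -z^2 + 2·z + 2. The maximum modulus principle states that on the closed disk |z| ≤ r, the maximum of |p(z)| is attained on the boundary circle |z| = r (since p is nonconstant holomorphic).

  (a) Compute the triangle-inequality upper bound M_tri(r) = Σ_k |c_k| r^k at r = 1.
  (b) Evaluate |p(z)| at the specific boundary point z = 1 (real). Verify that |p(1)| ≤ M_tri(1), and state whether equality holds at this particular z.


Coefficients: c_0 = 2, c_1 = 2, c_2 = -1. Radius r = 1.
Part (a). Triangle bound: M_tri(r) = Σ_k |c_k| r^k
  = |2|·1^0 + |2|·1^1 + |-1|·1^2
  = 2 + 2 + 1 = 5.
This bounds M(r) := max_{|z|=r} |p(z)| from above; equality holds iff all terms c_k z^k can be made to align in phase at a single z on |z|=r.
Part (b). At z = 1 (real, on the circle |z| = r):
  p(1) = (2)·1^0 + (2)·1^1 + (-1)·1^2 = 3.
  |p(1)| = 3.
Check: |p(1)| = 3 ≤ 5 = M_tri(1). ✓ Equality does not hold at z = 1 (the coefficients have mixed signs, so the terms do not all align in phase there).

M_tri(1) = 5; |p(1)| = 3; equality at z=1: no.


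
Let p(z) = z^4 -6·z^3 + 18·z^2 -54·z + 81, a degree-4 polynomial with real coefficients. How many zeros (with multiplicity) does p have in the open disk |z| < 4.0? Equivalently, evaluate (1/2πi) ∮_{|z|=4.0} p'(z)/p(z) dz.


The zeros of p are: 3, 3, (0 + 3i), (0 - 3i).
Their magnitudes are: 3, 3, 3, 3.
Zeros with |z| < R = 4.0: 3, 3, (0 + 3i), (0 - 3i).
Count = 4.
By the argument principle, (1/2πi) ∮_{|z|=R} p'(z)/p(z) dz equals exactly this count.

Number of zeros inside |z| < 4.0: 4.


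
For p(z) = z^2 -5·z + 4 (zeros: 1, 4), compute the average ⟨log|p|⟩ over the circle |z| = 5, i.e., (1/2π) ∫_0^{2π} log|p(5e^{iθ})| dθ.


Zeros: 1, 4; r = 5.
Inside |z| < r: 1, 4. Outside (|z| ≥ r): ∅.
p(0) = 4, so log|p(0)| = log(4) = 1.3863.
Apply Jensen: I(r) = log|p(0)| + Σ_k log(r/|z_k|), summed over zeros inside |z| < r.
  log(r/|z_k|) for z_k = 1: log(5/1) = 1.6094
  log(r/|z_k|) for z_k = 4: log(5/4) = 0.2231
Sum over inside zeros: 1.8326.
I(r) = log|p(0)| + (inside sum) = 1.3863 + 1.8326 = 3.2189.
Closed form (all zeros inside, monic): I(r) = n·log(r) = 2·log(5) = 3.2189. ✓

I(r) ≈ 3.2189.


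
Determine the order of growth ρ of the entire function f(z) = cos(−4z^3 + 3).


Write cos(w) = (e^{iw} ± e^{−iw})/(2 or 2i), so |cos(w)| ≤ e^{|w|}. With w = −4z^3 + 3, |w| ≤ 4r^3 + 3 on |z|=r, giving M(r) ≤ e^{4r^3 + 3} and ρ ≤ 3. For the lower bound, choose z on |z|=r with -4z^3 purely imaginary of modulus 4r^3; then |cos(−4z^3 + 3)| grows like e^{4r^3}/2, so ρ ≥ 3. Hence ρ = 3.
Therefore ρ = 3.

Order ρ = 3.


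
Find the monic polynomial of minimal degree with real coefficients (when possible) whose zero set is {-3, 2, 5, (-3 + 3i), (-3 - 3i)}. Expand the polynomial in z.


The polynomial is p(z) = ∏_{α ∈ S} (z − α), where S = {-3, 2, 5, (-3 + 3i), (-3 - 3i)}.
Expanding the product yields: p(z) = z^5 + 2·z^4 -17·z^3 -108·z^2 -18·z + 540.
Note conjugate pairs combine to real quadratics: (z − (-3+3i))(z − (-3−3i)) = z² + 6z + 18.
The resulting polynomial has degree 5 and real coefficients as required.

p(z) = z^5 + 2·z^4 -17·z^3 -108·z^2 -18·z + 540.


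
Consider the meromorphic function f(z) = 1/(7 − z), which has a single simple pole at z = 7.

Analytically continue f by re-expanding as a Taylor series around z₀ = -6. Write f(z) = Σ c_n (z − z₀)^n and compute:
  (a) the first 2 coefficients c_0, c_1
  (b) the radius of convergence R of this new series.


Let w = z − z₀, so z = z₀ + w.
Then 7 − z = 7 − (z₀ + w) = (7 − z₀) − w = 13 − w.
f(z) = 1/(13 − w) = (1/(13)) · 1/(1 − w/(13)) = Σ_{n≥0} w^n / (13)^(n+1).
So c_n = 1/(13)^(n+1):
  c_0 = 1/(13)^1 = 1/13.
  c_1 = 1/(13)^2 = 1/169.
The series is valid for |w/d| < 1, i.e. |z − z₀| < |d|.
Radius of convergence: R = |7 − z₀| = |13| = 13 (distance from z₀ to the singularity z = 7).

c_0 = 1/13, c_1 = 1/169; R = 13.


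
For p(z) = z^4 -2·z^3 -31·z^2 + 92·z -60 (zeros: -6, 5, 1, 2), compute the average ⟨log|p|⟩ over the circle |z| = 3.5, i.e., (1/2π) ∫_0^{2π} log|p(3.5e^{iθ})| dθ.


Zeros: -6, 1, 2, 5; r = 3.5.
Inside |z| < r: 1, 2. Outside (|z| ≥ r): -6, 5.
p(0) = -60, so log|p(0)| = log(60) = 4.0943.
Apply Jensen: I(r) = log|p(0)| + Σ_k log(r/|z_k|), summed over zeros inside |z| < r.
  log(r/|z_k|) for z_k = 1: log(3.5/1) = 1.2528
  log(r/|z_k|) for z_k = 2: log(3.5/2) = 0.5596
  Outside zeros (-6, 5) contribute nothing to the Jensen sum.
Sum over inside zeros: 1.8124.
I(r) = log|p(0)| + (inside sum) = 4.0943 + 1.8124 = 5.9067.
Note: since some zeros are outside |z| ≤ r, the simplified n·log(r) form does NOT apply — only the inside zeros contribute.

I(r) ≈ 5.9067.


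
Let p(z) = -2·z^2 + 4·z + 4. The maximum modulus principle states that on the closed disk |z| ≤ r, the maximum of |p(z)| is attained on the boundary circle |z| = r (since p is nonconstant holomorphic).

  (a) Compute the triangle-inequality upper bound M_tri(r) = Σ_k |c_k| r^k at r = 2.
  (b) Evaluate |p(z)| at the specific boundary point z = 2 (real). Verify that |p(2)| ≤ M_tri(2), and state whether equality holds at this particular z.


Coefficients: c_0 = 4, c_1 = 4, c_2 = -2. Radius r = 2.
Part (a). Triangle bound: M_tri(r) = Σ_k |c_k| r^k
  = |4|·2^0 + |4|·2^1 + |-2|·2^2
  = 4 + 8 + 8 = 20.
This bounds M(r) := max_{|z|=r} |p(z)| from above; equality holds iff all terms c_k z^k can be made to align in phase at a single z on |z|=r.
Part (b). At z = 2 (real, on the circle |z| = r):
  p(2) = (4)·2^0 + (4)·2^1 + (-2)·2^2 = 4.
  |p(2)| = 4.
Check: |p(2)| = 4 ≤ 20 = M_tri(2). ✓ Equality does not hold at z = 2 (the coefficients have mixed signs, so the terms do not all align in phase there).

M_tri(2) = 20; |p(2)| = 4; equality at z=2: no.


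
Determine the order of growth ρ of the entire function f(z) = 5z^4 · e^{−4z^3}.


M(r) = max_{|z|=r} |5|·|z|^4·|e^{−4z^3}| = 5·r^4 · e^{4r^3} (the factors attain their maxima compatibly on |z|=r). Then log M(r) = log 5 + 4·log r + 4r^3, dominated by the last term, so log log M(r) ~ 3·log r. The polynomial factor 5z^4 contributes only a log r term and does not affect the order. ρ = 3.
Therefore ρ = 3.

Order ρ = 3.


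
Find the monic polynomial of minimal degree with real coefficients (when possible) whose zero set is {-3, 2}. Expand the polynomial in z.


The polynomial is p(z) = ∏_{α ∈ S} (z − α), where S = {-3, 2}.
Expanding the product yields: p(z) = z^2 + z -6.
The resulting polynomial has degree 2 and real coefficients as required.

p(z) = z^2 + z -6.


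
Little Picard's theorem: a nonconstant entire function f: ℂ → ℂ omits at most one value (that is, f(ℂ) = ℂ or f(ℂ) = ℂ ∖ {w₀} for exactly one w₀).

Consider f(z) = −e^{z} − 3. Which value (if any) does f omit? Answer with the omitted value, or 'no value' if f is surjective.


Little Picard bounds the complement of f(ℂ) to at most one point.
e^{z} is never zero on ℂ, so -1·e^{z} takes every value in ℂ ∖ {0}. Adding -3 shifts the range to ℂ ∖ {-3}. Thus f omits exactly the value -3.

Omitted value: -3.


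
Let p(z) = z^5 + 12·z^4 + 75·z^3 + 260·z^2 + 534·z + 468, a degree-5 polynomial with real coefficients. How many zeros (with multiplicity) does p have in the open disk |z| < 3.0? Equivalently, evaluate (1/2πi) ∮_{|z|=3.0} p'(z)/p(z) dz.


The zeros of p are: (-3 + 3i), (-3 - 3i), -2, (-2 + 3i), (-2 - 3i).
Their magnitudes are: 4.243, 4.243, 2, 3.606, 3.606.
Zeros with |z| < R = 3.0: -2.
Count = 1.
By the argument principle, (1/2πi) ∮_{|z|=R} p'(z)/p(z) dz equals exactly this count.

Number of zeros inside |z| < 3.0: 1.


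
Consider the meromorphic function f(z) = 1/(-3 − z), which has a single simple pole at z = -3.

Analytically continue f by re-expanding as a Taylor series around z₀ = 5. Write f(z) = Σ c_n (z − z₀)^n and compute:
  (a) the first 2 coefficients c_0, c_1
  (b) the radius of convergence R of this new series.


Let w = z − z₀, so z = z₀ + w.
Then -3 − z = -3 − (z₀ + w) = (-3 − z₀) − w = -8 − w.
f(z) = 1/(-8 − w) = (1/(-8)) · 1/(1 − w/(-8)) = Σ_{n≥0} w^n / (-8)^(n+1).
So c_n = 1/(-8)^(n+1):
  c_0 = 1/(-8)^1 = -1/8.
  c_1 = 1/(-8)^2 = 1/64.
The series is valid for |w/d| < 1, i.e. |z − z₀| < |d|.
Radius of convergence: R = |-3 − z₀| = |-8| = 8 (distance from z₀ to the singularity z = -3).

c_0 = -1/8, c_1 = 1/64; R = 8.


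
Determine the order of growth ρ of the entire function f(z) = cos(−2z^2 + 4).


Write cos(w) = (e^{iw} ± e^{−iw})/(2 or 2i), so |cos(w)| ≤ e^{|w|}. With w = −2z^2 + 4, |w| ≤ 2r^2 + 4 on |z|=r, giving M(r) ≤ e^{2r^2 + 4} and ρ ≤ 2. For the lower bound, choose z on |z|=r with -2z^2 purely imaginary of modulus 2r^2; then |cos(−2z^2 + 4)| grows like e^{2r^2}/2, so ρ ≥ 2. Hence ρ = 2.
Therefore ρ = 2.

Order ρ = 2.


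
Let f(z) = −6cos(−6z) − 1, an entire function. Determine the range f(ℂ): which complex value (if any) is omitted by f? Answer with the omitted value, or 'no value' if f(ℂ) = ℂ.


Little Picard bounds the complement of f(ℂ) to at most one point.
cos is entire and surjective onto ℂ: for every w ∈ ℂ, cos(ζ) = w has a solution ζ ∈ ℂ (e.g., via the complex inverse arccos). With ζ = −6z this gives z = ζ/(-6). Then -6·cos(−6z) takes every value in -6·ℂ = ℂ, and adding -1 is a bijection of ℂ. So f is surjective and omits no value. (Note: only on the real line is cos bounded by [−1, 1].)

Omitted value: no value.


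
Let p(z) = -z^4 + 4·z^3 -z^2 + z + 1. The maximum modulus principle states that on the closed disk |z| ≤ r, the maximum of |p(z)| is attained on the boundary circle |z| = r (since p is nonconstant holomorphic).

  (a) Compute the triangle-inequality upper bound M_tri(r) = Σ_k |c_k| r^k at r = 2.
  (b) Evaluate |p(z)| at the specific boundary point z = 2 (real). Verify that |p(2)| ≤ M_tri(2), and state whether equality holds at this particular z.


Coefficients: c_0 = 1, c_1 = 1, c_2 = -1, c_3 = 4, c_4 = -1. Radius r = 2.
Part (a). Triangle bound: M_tri(r) = Σ_k |c_k| r^k
  = |1|·2^0 + |1|·2^1 + |-1|·2^2 + |4|·2^3 + |-1|·2^4
  = 1 + 2 + 4 + 32 + 16 = 55.
This bounds M(r) := max_{|z|=r} |p(z)| from above; equality holds iff all terms c_k z^k can be made to align in phase at a single z on |z|=r.
Part (b). At z = 2 (real, on the circle |z| = r):
  p(2) = (1)·2^0 + (1)·2^1 + (-1)·2^2 + (4)·2^3 + (-1)·2^4 = 15.
  |p(2)| = 15.
Check: |p(2)| = 15 ≤ 55 = M_tri(2). ✓ Equality does not hold at z = 2 (the coefficients have mixed signs, so the terms do not all align in phase there).

M_tri(2) = 55; |p(2)| = 15; equality at z=2: no.


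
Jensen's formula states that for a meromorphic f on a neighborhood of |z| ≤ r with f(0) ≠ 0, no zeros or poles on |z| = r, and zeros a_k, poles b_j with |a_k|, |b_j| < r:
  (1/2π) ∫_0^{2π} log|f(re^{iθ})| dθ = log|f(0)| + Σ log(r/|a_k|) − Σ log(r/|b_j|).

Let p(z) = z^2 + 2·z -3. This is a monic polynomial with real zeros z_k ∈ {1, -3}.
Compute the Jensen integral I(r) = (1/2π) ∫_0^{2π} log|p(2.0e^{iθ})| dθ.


Zeros: -3, 1; r = 2.0.
Inside |z| < r: 1. Outside (|z| ≥ r): -3.
p(0) = -3, so log|p(0)| = log(3) = 1.0986.
Apply Jensen: I(r) = log|p(0)| + Σ_k log(r/|z_k|), summed over zeros inside |z| < r.
  log(r/|z_k|) for z_k = 1: log(2.0/1) = 0.6931
  Outside zeros (-3) contribute nothing to the Jensen sum.
Sum over inside zeros: 0.6931.
I(r) = log|p(0)| + (inside sum) = 1.0986 + 0.6931 = 1.7918.
Note: since some zeros are outside |z| ≤ r, the simplified n·log(r) form does NOT apply — only the inside zeros contribute.

I(r) ≈ 1.7918.


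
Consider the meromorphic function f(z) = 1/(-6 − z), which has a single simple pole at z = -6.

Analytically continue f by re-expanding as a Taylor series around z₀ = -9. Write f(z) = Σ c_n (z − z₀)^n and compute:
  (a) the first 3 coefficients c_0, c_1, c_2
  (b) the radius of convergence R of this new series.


Let w = z − z₀, so z = z₀ + w.
Then -6 − z = -6 − (z₀ + w) = (-6 − z₀) − w = 3 − w.
f(z) = 1/(3 − w) = (1/(3)) · 1/(1 − w/(3)) = Σ_{n≥0} w^n / (3)^(n+1).
So c_n = 1/(3)^(n+1):
  c_0 = 1/(3)^1 = 1/3.
  c_1 = 1/(3)^2 = 1/9.
  c_2 = 1/(3)^3 = 1/27.
The series is valid for |w/d| < 1, i.e. |z − z₀| < |d|.
Radius of convergence: R = |-6 − z₀| = |3| = 3 (distance from z₀ to the singularity z = -6).

c_0 = 1/3, c_1 = 1/9, c_2 = 1/27; R = 3.


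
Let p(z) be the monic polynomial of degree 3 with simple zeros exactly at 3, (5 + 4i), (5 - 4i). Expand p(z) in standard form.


The polynomial is p(z) = ∏_{α ∈ S} (z − α), where S = {3, (5 + 4i), (5 - 4i)}.
Expanding the product yields: p(z) = z^3 -13·z^2 + 71·z -123.
Note conjugate pairs combine to real quadratics: (z − (5+4i))(z − (5−4i)) = z² − 10z + 41.
The resulting polynomial has degree 3 and real coefficients as required.

p(z) = z^3 -13·z^2 + 71·z -123.


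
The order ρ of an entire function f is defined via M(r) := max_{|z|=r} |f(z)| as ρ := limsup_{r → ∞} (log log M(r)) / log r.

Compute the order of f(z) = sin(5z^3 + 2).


Write sin(w) = (e^{iw} ± e^{−iw})/(2 or 2i), so |sin(w)| ≤ e^{|w|}. With w = 5z^3 + 2, |w| ≤ 5r^3 + 2 on |z|=r, giving M(r) ≤ e^{5r^3 + 2} and ρ ≤ 3. For the lower bound, choose z on |z|=r with 5z^3 purely imaginary of modulus 5r^3; then |sin(5z^3 + 2)| grows like e^{5r^3}/2, so ρ ≥ 3. Hence ρ = 3.
Therefore ρ = 3.

Order ρ = 3.


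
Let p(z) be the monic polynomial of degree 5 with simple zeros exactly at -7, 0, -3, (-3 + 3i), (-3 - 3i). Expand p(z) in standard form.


The polynomial is p(z) = ∏_{α ∈ S} (z − α), where S = {-7, 0, -3, (-3 + 3i), (-3 - 3i)}.
Expanding the product yields: p(z) = z^5 + 16·z^4 + 99·z^3 + 306·z^2 + 378·z.
Note conjugate pairs combine to real quadratics: (z − (-3+3i))(z − (-3−3i)) = z² + 6z + 18.
The resulting polynomial has degree 5 and real coefficients as required.

p(z) = z^5 + 16·z^4 + 99·z^3 + 306·z^2 + 378·z.


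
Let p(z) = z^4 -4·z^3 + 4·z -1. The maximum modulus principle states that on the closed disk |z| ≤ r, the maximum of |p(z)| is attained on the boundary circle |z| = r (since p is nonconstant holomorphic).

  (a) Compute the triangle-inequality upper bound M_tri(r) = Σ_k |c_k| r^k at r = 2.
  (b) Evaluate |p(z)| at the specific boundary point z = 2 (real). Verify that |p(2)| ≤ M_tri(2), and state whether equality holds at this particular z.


Coefficients: c_0 = -1, c_1 = 4, c_2 = 0, c_3 = -4, c_4 = 1. Radius r = 2.
Part (a). Triangle bound: M_tri(r) = Σ_k |c_k| r^k
  = |-1|·2^0 + |4|·2^1 + |0|·2^2 + |-4|·2^3 + |1|·2^4
  = 1 + 8 + 0 + 32 + 16 = 57.
This bounds M(r) := max_{|z|=r} |p(z)| from above; equality holds iff all terms c_k z^k can be made to align in phase at a single z on |z|=r.
Part (b). At z = 2 (real, on the circle |z| = r):
  p(2) = (-1)·2^0 + (4)·2^1 + (0)·2^2 + (-4)·2^3 + (1)·2^4 = -9.
  |p(2)| = 9.
Check: |p(2)| = 9 ≤ 57 = M_tri(2). ✓ Equality does not hold at z = 2 (the coefficients have mixed signs, so the terms do not all align in phase there).

M_tri(2) = 57; |p(2)| = 9; equality at z=2: no.


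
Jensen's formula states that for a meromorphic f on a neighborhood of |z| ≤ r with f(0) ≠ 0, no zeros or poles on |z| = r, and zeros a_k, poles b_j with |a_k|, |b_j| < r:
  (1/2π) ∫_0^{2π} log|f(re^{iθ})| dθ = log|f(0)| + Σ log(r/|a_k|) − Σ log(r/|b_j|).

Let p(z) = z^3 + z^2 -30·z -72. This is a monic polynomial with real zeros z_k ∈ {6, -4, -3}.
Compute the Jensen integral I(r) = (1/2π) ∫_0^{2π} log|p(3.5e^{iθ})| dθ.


Zeros: -4, -3, 6; r = 3.5.
Inside |z| < r: -3. Outside (|z| ≥ r): -4, 6.
p(0) = -72, so log|p(0)| = log(72) = 4.2767.
Apply Jensen: I(r) = log|p(0)| + Σ_k log(r/|z_k|), summed over zeros inside |z| < r.
  log(r/|z_k|) for z_k = -3: log(3.5/3) = 0.1542
  Outside zeros (-4, 6) contribute nothing to the Jensen sum.
Sum over inside zeros: 0.1542.
I(r) = log|p(0)| + (inside sum) = 4.2767 + 0.1542 = 4.4308.
Note: since some zeros are outside |z| ≤ r, the simplified n·log(r) form does NOT apply — only the inside zeros contribute.

I(r) ≈ 4.4308.


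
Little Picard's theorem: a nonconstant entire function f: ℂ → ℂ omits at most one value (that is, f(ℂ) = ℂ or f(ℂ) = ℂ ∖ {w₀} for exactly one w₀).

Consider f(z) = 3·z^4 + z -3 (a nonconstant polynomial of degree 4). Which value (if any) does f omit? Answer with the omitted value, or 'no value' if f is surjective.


Little Picard bounds the complement of f(ℂ) to at most one point.
For every w ∈ ℂ, the equation p(z) − w = 0 is a nonconstant polynomial in z and hence has at least one root by the fundamental theorem of algebra. So p is surjective onto ℂ, omitting no value.

Omitted value: no value.


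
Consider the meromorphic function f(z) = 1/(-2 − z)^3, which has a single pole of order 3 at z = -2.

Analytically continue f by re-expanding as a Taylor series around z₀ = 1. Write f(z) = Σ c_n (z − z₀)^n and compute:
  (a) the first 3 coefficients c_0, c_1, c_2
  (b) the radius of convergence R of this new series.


Let w = z − z₀, so z = z₀ + w.
Then -2 − z = -2 − (z₀ + w) = (-2 − z₀) − w = -3 − w.
f(z) = 1/(-3 − w)^3 = (1/(-3)^3) · (1 − w/(-3))^{−3}.
By the binomial series (1−u)^{−3} = Σ_{n≥0} C(n+2, 2) u^n for |u|<1, with u = w/(-3):
  c_n = C(n+2, 2) / (-3)^(n+3).
  c_0 = 1/(-3)^3 = -1/27.
  c_1 = 3/(-3)^4 = 1/27.
  c_2 = 6/(-3)^5 = -2/81.
The series is valid for |w/d| < 1, i.e. |z − z₀| < |d|.
Radius of convergence: R = |-2 − z₀| = |-3| = 3 (distance from z₀ to the singularity z = -2).

c_0 = -1/27, c_1 = 1/27, c_2 = -2/81; R = 3.


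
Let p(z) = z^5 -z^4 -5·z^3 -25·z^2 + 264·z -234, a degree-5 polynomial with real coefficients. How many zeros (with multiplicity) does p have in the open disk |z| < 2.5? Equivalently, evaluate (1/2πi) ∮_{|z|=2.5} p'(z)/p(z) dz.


The zeros of p are: (-3 + 3i), (-3 - 3i), (3 + 2i), (3 - 2i), 1.
Their magnitudes are: 4.243, 4.243, 3.606, 3.606, 1.
Zeros with |z| < R = 2.5: 1.
Count = 1.
By the argument principle, (1/2πi) ∮_{|z|=R} p'(z)/p(z) dz equals exactly this count.

Number of zeros inside |z| < 2.5: 1.


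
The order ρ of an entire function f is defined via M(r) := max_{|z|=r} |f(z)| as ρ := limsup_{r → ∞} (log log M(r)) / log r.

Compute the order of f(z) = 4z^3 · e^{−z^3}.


M(r) = max_{|z|=r} |4|·|z|^3·|e^{−z^3}| = 4·r^3 · e^{1r^3} (the factors attain their maxima compatibly on |z|=r). Then log M(r) = log 4 + 3·log r + 1r^3, dominated by the last term, so log log M(r) ~ 3·log r. The polynomial factor 4z^3 contributes only a log r term and does not affect the order. ρ = 3.
Therefore ρ = 3.

Order ρ = 3.


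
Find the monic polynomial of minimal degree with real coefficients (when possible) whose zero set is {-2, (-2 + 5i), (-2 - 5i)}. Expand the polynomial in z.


The polynomial is p(z) = ∏_{α ∈ S} (z − α), where S = {-2, (-2 + 5i), (-2 - 5i)}.
Expanding the product yields: p(z) = z^3 + 6·z^2 + 37·z + 58.
Note conjugate pairs combine to real quadratics: (z − (-2+5i))(z − (-2−5i)) = z² + 4z + 29.
The resulting polynomial has degree 3 and real coefficients as required.

p(z) = z^3 + 6·z^2 + 37·z + 58.


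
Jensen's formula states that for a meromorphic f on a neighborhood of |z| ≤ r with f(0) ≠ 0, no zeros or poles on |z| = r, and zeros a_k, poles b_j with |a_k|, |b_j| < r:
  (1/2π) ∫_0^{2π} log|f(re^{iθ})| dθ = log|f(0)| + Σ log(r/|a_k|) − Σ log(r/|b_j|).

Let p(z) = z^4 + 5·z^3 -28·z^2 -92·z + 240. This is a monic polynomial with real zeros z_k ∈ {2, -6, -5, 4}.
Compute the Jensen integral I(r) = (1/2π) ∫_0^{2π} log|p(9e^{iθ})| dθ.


Zeros: -6, -5, 2, 4; r = 9.
Inside |z| < r: -6, -5, 2, 4. Outside (|z| ≥ r): ∅.
p(0) = 240, so log|p(0)| = log(240) = 5.4806.
Apply Jensen: I(r) = log|p(0)| + Σ_k log(r/|z_k|), summed over zeros inside |z| < r.
  log(r/|z_k|) for z_k = 2: log(9/2) = 1.5041
  log(r/|z_k|) for z_k = -6: log(9/6) = 0.4055
  log(r/|z_k|) for z_k = -5: log(9/5) = 0.5878
  log(r/|z_k|) for z_k = 4: log(9/4) = 0.8109
Sum over inside zeros: 3.3083.
I(r) = log|p(0)| + (inside sum) = 5.4806 + 3.3083 = 8.7889.
Closed form (all zeros inside, monic): I(r) = n·log(r) = 4·log(9) = 8.7889. ✓

I(r) ≈ 8.7889.


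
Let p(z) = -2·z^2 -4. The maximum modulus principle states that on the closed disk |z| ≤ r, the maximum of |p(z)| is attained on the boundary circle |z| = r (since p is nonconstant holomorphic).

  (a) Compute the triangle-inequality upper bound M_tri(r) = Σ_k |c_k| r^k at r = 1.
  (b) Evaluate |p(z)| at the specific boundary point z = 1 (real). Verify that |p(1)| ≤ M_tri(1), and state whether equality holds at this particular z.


Coefficients: c_0 = -4, c_1 = 0, c_2 = -2. Radius r = 1.
Part (a). Triangle bound: M_tri(r) = Σ_k |c_k| r^k
  = |-4|·1^0 + |0|·1^1 + |-2|·1^2
  = 4 + 0 + 2 = 6.
This bounds M(r) := max_{|z|=r} |p(z)| from above; equality holds iff all terms c_k z^k can be made to align in phase at a single z on |z|=r.
Part (b). At z = 1 (real, on the circle |z| = r):
  p(1) = (-4)·1^0 + (0)·1^1 + (-2)·1^2 = -6.
  |p(1)| = 6.
Since all nonzero coefficients share the same sign, |p(1)| = 6 = M_tri(1); the triangle bound is attained at z = 1, so in fact M(r) = 6.

M_tri(1) = 6; |p(1)| = 6; equality at z=1: yes.


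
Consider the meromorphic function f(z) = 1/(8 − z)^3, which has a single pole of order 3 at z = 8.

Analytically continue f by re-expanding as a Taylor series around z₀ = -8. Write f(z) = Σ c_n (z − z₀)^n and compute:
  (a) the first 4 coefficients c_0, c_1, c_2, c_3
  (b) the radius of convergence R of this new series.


Let w = z − z₀, so z = z₀ + w.
Then 8 − z = 8 − (z₀ + w) = (8 − z₀) − w = 16 − w.
f(z) = 1/(16 − w)^3 = (1/(16)^3) · (1 − w/(16))^{−3}.
By the binomial series (1−u)^{−3} = Σ_{n≥0} C(n+2, 2) u^n for |u|<1, with u = w/(16):
  c_n = C(n+2, 2) / (16)^(n+3).
  c_0 = 1/(16)^3 = 1/4096.
  c_1 = 3/(16)^4 = 3/65536.
  c_2 = 6/(16)^5 = 3/524288.
  c_3 = 10/(16)^6 = 5/8388608.
The series is valid for |w/d| < 1, i.e. |z − z₀| < |d|.
Radius of convergence: R = |8 − z₀| = |16| = 16 (distance from z₀ to the singularity z = 8).

c_0 = 1/4096, c_1 = 3/65536, c_2 = 3/524288, c_3 = 5/8388608; R = 16.


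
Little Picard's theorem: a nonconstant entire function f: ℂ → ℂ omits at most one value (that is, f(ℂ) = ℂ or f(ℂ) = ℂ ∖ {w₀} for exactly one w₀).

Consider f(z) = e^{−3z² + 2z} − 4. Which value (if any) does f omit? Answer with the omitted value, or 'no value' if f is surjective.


Little Picard bounds the complement of f(ℂ) to at most one point.
The exponent g(z) = −3z² + 2z is a nonconstant polynomial, hence surjective onto ℂ. So e^{g(z)} takes every value in {e^w : w ∈ ℂ} = ℂ ∖ {0}. Adding -4 shifts the range to ℂ ∖ {-4}. f omits exactly -4.

Omitted value: -4.


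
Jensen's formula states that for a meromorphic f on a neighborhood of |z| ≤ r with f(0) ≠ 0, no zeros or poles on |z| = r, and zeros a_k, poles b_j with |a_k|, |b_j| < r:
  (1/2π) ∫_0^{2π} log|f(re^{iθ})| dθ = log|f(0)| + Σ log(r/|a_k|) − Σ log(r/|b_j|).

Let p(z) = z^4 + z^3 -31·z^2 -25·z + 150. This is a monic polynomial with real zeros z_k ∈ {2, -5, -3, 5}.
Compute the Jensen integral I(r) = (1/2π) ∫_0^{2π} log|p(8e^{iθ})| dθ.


Zeros: -5, -3, 2, 5; r = 8.
Inside |z| < r: -5, -3, 2, 5. Outside (|z| ≥ r): ∅.
p(0) = 150, so log|p(0)| = log(150) = 5.0106.
Apply Jensen: I(r) = log|p(0)| + Σ_k log(r/|z_k|), summed over zeros inside |z| < r.
  log(r/|z_k|) for z_k = 2: log(8/2) = 1.3863
  log(r/|z_k|) for z_k = -5: log(8/5) = 0.4700
  log(r/|z_k|) for z_k = -3: log(8/3) = 0.9808
  log(r/|z_k|) for z_k = 5: log(8/5) = 0.4700
Sum over inside zeros: 3.3071.
I(r) = log|p(0)| + (inside sum) = 5.0106 + 3.3071 = 8.3178.
Closed form (all zeros inside, monic): I(r) = n·log(r) = 4·log(8) = 8.3178. ✓

I(r) ≈ 8.3178.


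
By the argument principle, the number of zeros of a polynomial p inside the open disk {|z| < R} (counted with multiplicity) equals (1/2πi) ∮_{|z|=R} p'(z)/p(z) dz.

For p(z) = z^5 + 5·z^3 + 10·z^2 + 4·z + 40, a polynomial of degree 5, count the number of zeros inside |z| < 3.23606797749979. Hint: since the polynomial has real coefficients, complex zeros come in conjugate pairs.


The zeros of p are: -2, (1 + 2i), (1 - 2i), (0 + 2i), (0 - 2i).
Their magnitudes are: 2, 2.236, 2.236, 2, 2.
Zeros with |z| < R = 3.23606797749979: -2, (1 + 2i), (1 - 2i), (0 + 2i), (0 - 2i).
Count = 5.
By the argument principle, (1/2πi) ∮_{|z|=R} p'(z)/p(z) dz equals exactly this count.

Number of zeros inside |z| < 3.23606797749979: 5.


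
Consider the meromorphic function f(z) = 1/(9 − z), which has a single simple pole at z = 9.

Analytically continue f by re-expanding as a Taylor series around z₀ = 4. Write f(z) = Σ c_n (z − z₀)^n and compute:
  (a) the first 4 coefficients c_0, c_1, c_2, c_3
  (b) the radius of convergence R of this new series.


Let w = z − z₀, so z = z₀ + w.
Then 9 − z = 9 − (z₀ + w) = (9 − z₀) − w = 5 − w.
f(z) = 1/(5 − w) = (1/(5)) · 1/(1 − w/(5)) = Σ_{n≥0} w^n / (5)^(n+1).
So c_n = 1/(5)^(n+1):
  c_0 = 1/(5)^1 = 1/5.
  c_1 = 1/(5)^2 = 1/25.
  c_2 = 1/(5)^3 = 1/125.
  c_3 = 1/(5)^4 = 1/625.
The series is valid for |w/d| < 1, i.e. |z − z₀| < |d|.
Radius of convergence: R = |9 − z₀| = |5| = 5 (distance from z₀ to the singularity z = 9).

c_0 = 1/5, c_1 = 1/25, c_2 = 1/125, c_3 = 1/625; R = 5.


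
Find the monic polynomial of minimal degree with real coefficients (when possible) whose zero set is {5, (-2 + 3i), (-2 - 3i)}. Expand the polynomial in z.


The polynomial is p(z) = ∏_{α ∈ S} (z − α), where S = {5, (-2 + 3i), (-2 - 3i)}.
Expanding the product yields: p(z) = z^3 -z^2 -7·z -65.
Note conjugate pairs combine to real quadratics: (z − (-2+3i))(z − (-2−3i)) = z² + 4z + 13.
The resulting polynomial has degree 3 and real coefficients as required.

p(z) = z^3 -z^2 -7·z -65.


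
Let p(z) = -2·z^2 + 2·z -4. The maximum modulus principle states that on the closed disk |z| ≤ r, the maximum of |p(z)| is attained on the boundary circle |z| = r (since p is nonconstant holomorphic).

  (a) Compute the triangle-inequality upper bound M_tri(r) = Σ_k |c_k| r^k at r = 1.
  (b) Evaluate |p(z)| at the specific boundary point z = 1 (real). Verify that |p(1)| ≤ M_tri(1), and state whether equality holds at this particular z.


Coefficients: c_0 = -4, c_1 = 2, c_2 = -2. Radius r = 1.
Part (a). Triangle bound: M_tri(r) = Σ_k |c_k| r^k
  = |-4|·1^0 + |2|·1^1 + |-2|·1^2
  = 4 + 2 + 2 = 8.
This bounds M(r) := max_{|z|=r} |p(z)| from above; equality holds iff all terms c_k z^k can be made to align in phase at a single z on |z|=r.
Part (b). At z = 1 (real, on the circle |z| = r):
  p(1) = (-4)·1^0 + (2)·1^1 + (-2)·1^2 = -4.
  |p(1)| = 4.
Check: |p(1)| = 4 ≤ 8 = M_tri(1). ✓ Equality does not hold at z = 1 (the coefficients have mixed signs, so the terms do not all align in phase there).

M_tri(1) = 8; |p(1)| = 4; equality at z=1: no.


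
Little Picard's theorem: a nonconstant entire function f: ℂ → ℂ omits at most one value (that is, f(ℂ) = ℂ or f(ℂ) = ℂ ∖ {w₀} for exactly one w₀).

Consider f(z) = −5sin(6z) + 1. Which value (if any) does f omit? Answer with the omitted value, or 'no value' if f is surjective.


Little Picard bounds the complement of f(ℂ) to at most one point.
sin is entire and surjective onto ℂ: for every w ∈ ℂ, sin(ζ) = w has a solution ζ ∈ ℂ (e.g., via the complex inverse arcsin). With ζ = 6z this gives z = ζ/(6). Then -5·sin(6z) takes every value in -5·ℂ = ℂ, and adding 1 is a bijection of ℂ. So f is surjective and omits no value. (Note: only on the real line is sin bounded by [−1, 1].)

Omitted value: no value.


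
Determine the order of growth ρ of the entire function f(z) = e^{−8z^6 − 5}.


|e^{−8z^6 − 5}| = e^{Re(-8·z^6) + -5} ≤ e^{8|z|^6 + -5} = e^{8r^6 + -5} on |z| = r, so ρ ≤ 6. Choosing z on |z|=r so that -8·z^6 is real positive (always possible by picking arg z appropriately) gives |f(z)| = e^{8r^6 + -5}, matching the bound. The additive constant -5 does not affect log log M(r) ~ 6·log r. Hence ρ = 6.
Therefore ρ = 6.

Order ρ = 6.


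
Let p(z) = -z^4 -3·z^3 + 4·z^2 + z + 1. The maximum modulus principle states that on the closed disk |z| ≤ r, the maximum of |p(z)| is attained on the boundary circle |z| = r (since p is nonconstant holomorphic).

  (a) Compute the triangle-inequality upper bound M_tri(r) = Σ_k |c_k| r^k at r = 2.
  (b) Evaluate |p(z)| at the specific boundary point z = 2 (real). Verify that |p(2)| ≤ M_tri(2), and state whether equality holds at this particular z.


Coefficients: c_0 = 1, c_1 = 1, c_2 = 4, c_3 = -3, c_4 = -1. Radius r = 2.
Part (a). Triangle bound: M_tri(r) = Σ_k |c_k| r^k
  = |1|·2^0 + |1|·2^1 + |4|·2^2 + |-3|·2^3 + |-1|·2^4
  = 1 + 2 + 16 + 24 + 16 = 59.
This bounds M(r) := max_{|z|=r} |p(z)| from above; equality holds iff all terms c_k z^k can be made to align in phase at a single z on |z|=r.
Part (b). At z = 2 (real, on the circle |z| = r):
  p(2) = (1)·2^0 + (1)·2^1 + (4)·2^2 + (-3)·2^3 + (-1)·2^4 = -21.
  |p(2)| = 21.
Check: |p(2)| = 21 ≤ 59 = M_tri(2). ✓ Equality does not hold at z = 2 (the coefficients have mixed signs, so the terms do not all align in phase there).

M_tri(2) = 59; |p(2)| = 21; equality at z=2: no.


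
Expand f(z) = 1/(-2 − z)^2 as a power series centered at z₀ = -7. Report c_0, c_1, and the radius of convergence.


Let w = z − z₀, so z = z₀ + w.
Then -2 − z = -2 − (z₀ + w) = (-2 − z₀) − w = 5 − w.
f(z) = 1/(5 − w)^2 = (1/(5)^2) · (1 − w/(5))^{−2}.
By the binomial series (1−u)^{−2} = Σ_{n≥0} C(n+1, 1) u^n for |u|<1, with u = w/(5):
  c_n = C(n+1, 1) / (5)^(n+2).
  c_0 = 1/(5)^2 = 1/25.
  c_1 = 2/(5)^3 = 2/125.
The series is valid for |w/d| < 1, i.e. |z − z₀| < |d|.
Radius of convergence: R = |-2 − z₀| = |5| = 5 (distance from z₀ to the singularity z = -2).

c_0 = 1/25, c_1 = 2/125; R = 5.


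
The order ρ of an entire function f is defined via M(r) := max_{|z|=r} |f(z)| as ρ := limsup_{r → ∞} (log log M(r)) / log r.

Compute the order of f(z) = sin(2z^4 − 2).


Write sin(w) = (e^{iw} ± e^{−iw})/(2 or 2i), so |sin(w)| ≤ e^{|w|}. With w = 2z^4 − 2, |w| ≤ 2r^4 + 2 on |z|=r, giving M(r) ≤ e^{2r^4 + 2} and ρ ≤ 4. For the lower bound, choose z on |z|=r with 2z^4 purely imaginary of modulus 2r^4; then |sin(2z^4 − 2)| grows like e^{2r^4}/2, so ρ ≥ 4. Hence ρ = 4.
Therefore ρ = 4.

Order ρ = 4.


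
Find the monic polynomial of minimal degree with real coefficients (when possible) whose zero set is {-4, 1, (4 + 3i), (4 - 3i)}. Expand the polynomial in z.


The polynomial is p(z) = ∏_{α ∈ S} (z − α), where S = {-4, 1, (4 + 3i), (4 - 3i)}.
Expanding the product yields: p(z) = z^4 -5·z^3 -3·z^2 + 107·z -100.
Note conjugate pairs combine to real quadratics: (z − (4+3i))(z − (4−3i)) = z² − 8z + 25.
The resulting polynomial has degree 4 and real coefficients as required.

p(z) = z^4 -5·z^3 -3·z^2 + 107·z -100.


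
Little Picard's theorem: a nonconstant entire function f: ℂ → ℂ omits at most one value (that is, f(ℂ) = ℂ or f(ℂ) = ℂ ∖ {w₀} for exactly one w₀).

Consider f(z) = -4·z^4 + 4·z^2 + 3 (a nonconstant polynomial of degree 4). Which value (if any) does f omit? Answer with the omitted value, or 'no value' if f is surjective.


Little Picard bounds the complement of f(ℂ) to at most one point.
For every w ∈ ℂ, the equation p(z) − w = 0 is a nonconstant polynomial in z and hence has at least one root by the fundamental theorem of algebra. So p is surjective onto ℂ, omitting no value.

Omitted value: no value.
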